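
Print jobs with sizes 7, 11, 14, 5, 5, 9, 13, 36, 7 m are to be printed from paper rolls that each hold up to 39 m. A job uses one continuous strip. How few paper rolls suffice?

3

Total = 36 + 14 + 13 + 11 + 9 + 7 + 7 + 5 + 5 = 107 m.
Lower bound: ⌈107/39⌉ = 3 paper rolls.
A packing using 3 paper rolls:
  roll 1: 36 = 36
  roll 2: 14 + 13 + 11 = 38
  roll 3: 9 + 7 + 7 + 5 + 5 = 33
This matches the lower bound, so 3 is optimal.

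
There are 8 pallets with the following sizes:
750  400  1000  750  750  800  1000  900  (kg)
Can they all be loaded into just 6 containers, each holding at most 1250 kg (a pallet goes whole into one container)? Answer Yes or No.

No

Total = 6350 kg; ⌈6350/1250⌉ = 6.
7 pallets each exceed half the capacity and cannot share a container, forcing at least 7 containers.
At least 7 containers are required, but only 6 are allowed.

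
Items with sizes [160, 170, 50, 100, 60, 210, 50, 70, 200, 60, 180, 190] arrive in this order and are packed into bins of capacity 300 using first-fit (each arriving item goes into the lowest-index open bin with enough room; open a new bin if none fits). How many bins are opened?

6

  160 → bin 1 (new)  [load 160/300]
  170 → bin 2 (new)  [load 170/300]
  50 → bin 1  [load 210/300]
  100 → bin 2  [load 270/300]
  60 → bin 1  [load 270/300]
  210 → bin 3 (new)  [load 210/300]
  50 → bin 3  [load 260/300]
  70 → bin 4 (new)  [load 70/300]
  200 → bin 4  [load 270/300]
  60 → bin 5 (new)  [load 60/300]
  180 → bin 5  [load 240/300]
  190 → bin 6 (new)  [load 190/300]
6 bins opened.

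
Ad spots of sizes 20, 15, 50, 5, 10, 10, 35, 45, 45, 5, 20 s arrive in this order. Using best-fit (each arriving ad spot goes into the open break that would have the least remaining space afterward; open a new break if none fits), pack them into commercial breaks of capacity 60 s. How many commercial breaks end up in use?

  20 → break 1 (new)  [load 20/60]
  15 → break 1  [load 35/60]
  50 → break 2 (new)  [load 50/60]
  5 → break 2  [load 55/60]
  10 → break 1  [load 45/60]
  10 → break 1  [load 55/60]
  35 → break 3 (new)  [load 35/60]
  45 → break 4 (new)  [load 45/60]
  45 → break 5 (new)  [load 45/60]
  5 → break 1  [load 60/60]
  20 → break 3  [load 55/60]
5 commercial breaks opened.

5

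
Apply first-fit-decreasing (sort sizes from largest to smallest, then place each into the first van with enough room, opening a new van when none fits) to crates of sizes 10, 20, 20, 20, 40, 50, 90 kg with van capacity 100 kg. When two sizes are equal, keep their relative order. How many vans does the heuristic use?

3

Sorted descending: 90, 50, 40, 20, 20, 20, 10.
  90 → van 1 (new)  [load 90/100]
  50 → van 2 (new)  [load 50/100]
  40 → van 2  [load 90/100]
  20 → van 3 (new)  [load 20/100]
  20 → van 3  [load 40/100]
  20 → van 3  [load 60/100]
  10 → van 1  [load 100/100]
3 vans opened.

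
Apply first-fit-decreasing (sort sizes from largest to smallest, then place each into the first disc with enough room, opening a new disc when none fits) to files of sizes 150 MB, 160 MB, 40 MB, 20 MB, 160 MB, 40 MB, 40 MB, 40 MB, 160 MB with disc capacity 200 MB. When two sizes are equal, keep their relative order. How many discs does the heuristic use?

Sorted descending: 160, 160, 160, 150, 40, 40, 40, 40, 20.
  160 → disc 1 (new)  [load 160/200]
  160 → disc 2 (new)  [load 160/200]
  160 → disc 3 (new)  [load 160/200]
  150 → disc 4 (new)  [load 150/200]
  40 → disc 1  [load 200/200]
  40 → disc 2  [load 200/200]
  40 → disc 3  [load 200/200]
  40 → disc 4  [load 190/200]
  20 → disc 5 (new)  [load 20/200]
5 discs opened.

5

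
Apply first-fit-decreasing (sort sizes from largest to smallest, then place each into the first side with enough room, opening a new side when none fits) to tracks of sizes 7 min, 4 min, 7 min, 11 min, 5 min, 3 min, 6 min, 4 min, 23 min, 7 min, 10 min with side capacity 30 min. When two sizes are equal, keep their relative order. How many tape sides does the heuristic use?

3

Sorted descending: 23, 11, 10, 7, 7, 7, 6, 5, 4, 4, 3.
  23 → side 1 (new)  [load 23/30]
  11 → side 2 (new)  [load 11/30]
  10 → side 2  [load 21/30]
  7 → side 1  [load 30/30]
  7 → side 2  [load 28/30]
  7 → side 3 (new)  [load 7/30]
  6 → side 3  [load 13/30]
  5 → side 3  [load 18/30]
  4 → side 3  [load 22/30]
  4 → side 3  [load 26/30]
  3 → side 3  [load 29/30]
3 tape sides opened.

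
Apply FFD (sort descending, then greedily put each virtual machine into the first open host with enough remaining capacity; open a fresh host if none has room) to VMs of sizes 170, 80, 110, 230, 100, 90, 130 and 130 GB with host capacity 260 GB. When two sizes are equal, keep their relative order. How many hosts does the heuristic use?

Sorted descending: 230, 170, 130, 130, 110, 100, 90, 80.
  230 → host 1 (new)  [load 230/260]
  170 → host 2 (new)  [load 170/260]
  130 → host 3 (new)  [load 130/260]
  130 → host 3  [load 260/260]
  110 → host 4 (new)  [load 110/260]
  100 → host 4  [load 210/260]
  90 → host 2  [load 260/260]
  80 → host 5 (new)  [load 80/260]
5 hosts opened.

5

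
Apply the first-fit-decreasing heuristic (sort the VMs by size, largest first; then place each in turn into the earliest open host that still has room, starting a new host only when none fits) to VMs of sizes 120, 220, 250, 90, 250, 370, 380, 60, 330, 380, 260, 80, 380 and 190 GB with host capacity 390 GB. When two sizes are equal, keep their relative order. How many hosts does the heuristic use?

10

Sorted descending: 380, 380, 380, 370, 330, 260, 250, 250, 220, 190, 120, 90, 80, 60.
  380 → host 1 (new)  [load 380/390]
  380 → host 2 (new)  [load 380/390]
  380 → host 3 (new)  [load 380/390]
  370 → host 4 (new)  [load 370/390]
  330 → host 5 (new)  [load 330/390]
  260 → host 6 (new)  [load 260/390]
  250 → host 7 (new)  [load 250/390]
  250 → host 8 (new)  [load 250/390]
  220 → host 9 (new)  [load 220/390]
  190 → host 10 (new)  [load 190/390]
  120 → host 6  [load 380/390]
  90 → host 7  [load 340/390]
  80 → host 8  [load 330/390]
  60 → host 5  [load 390/390]
10 hosts opened.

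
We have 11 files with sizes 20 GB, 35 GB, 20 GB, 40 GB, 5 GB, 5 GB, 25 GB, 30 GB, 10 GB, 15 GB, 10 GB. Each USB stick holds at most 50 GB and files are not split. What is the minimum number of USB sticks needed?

Total = 40 + 35 + 30 + 25 + 20 + 20 + 15 + 10 + 10 + 5 + 5 = 215 GB.
Lower bound: ⌈215/50⌉ = 5 USB sticks.
A packing using 5 USB sticks:
  USB stick 1: 40 + 10 = 50
  USB stick 2: 35 + 15 = 50
  USB stick 3: 30 + 20 = 50
  USB stick 4: 25 + 20 + 5 = 50
  USB stick 5: 10 + 5 = 15
This matches the lower bound, so 5 is optimal.

5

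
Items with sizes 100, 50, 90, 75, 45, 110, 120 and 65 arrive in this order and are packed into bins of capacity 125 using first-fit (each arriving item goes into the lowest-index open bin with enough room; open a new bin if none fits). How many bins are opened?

  100 → bin 1 (new)  [load 100/125]
  50 → bin 2 (new)  [load 50/125]
  90 → bin 3 (new)  [load 90/125]
  75 → bin 2  [load 125/125]
  45 → bin 4 (new)  [load 45/125]
  110 → bin 5 (new)  [load 110/125]
  120 → bin 6 (new)  [load 120/125]
  65 → bin 4  [load 110/125]
6 bins opened.

6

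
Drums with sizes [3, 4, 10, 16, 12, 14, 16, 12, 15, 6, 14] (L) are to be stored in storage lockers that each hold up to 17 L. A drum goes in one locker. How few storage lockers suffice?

Total = 16 + 16 + 15 + 14 + 14 + 12 + 12 + 10 + 6 + 4 + 3 = 122 L.
Lower bound: ⌈122/17⌉ = 8 storage lockers.
A packing using 8 storage lockers:
  locker 1: 16 = 16
  locker 2: 16 = 16
  locker 3: 15 = 15
  locker 4: 14 + 3 = 17
  locker 5: 14 = 14
  locker 6: 12 + 4 = 16
  locker 7: 12 = 12
  locker 8: 10 + 6 = 16
This matches the lower bound, so 8 is optimal.

8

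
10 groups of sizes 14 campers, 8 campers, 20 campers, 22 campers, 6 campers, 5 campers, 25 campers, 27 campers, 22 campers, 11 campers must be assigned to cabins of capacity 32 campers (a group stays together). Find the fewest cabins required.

6

Total = 27 + 25 + 22 + 22 + 20 + 14 + 11 + 8 + 6 + 5 = 160 campers.
Lower bound: ⌈160/32⌉ = 5 cabins.
A packing using 6 cabins:
  cabin 1: 27 + 5 = 32
  cabin 2: 25 + 6 = 31
  cabin 3: 22 + 8 = 30
  cabin 4: 22 = 22
  cabin 5: 20 + 11 = 31
  cabin 6: 14 = 14
No arrangement into 5 cabins stays within capacity, so 6 is optimal.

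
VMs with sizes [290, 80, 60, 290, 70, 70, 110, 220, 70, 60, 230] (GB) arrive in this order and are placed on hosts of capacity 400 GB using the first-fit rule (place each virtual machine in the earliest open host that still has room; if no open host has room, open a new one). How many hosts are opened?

5

  290 → host 1 (new)  [load 290/400]
  80 → host 1  [load 370/400]
  60 → host 2 (new)  [load 60/400]
  290 → host 2  [load 350/400]
  70 → host 3 (new)  [load 70/400]
  70 → host 3  [load 140/400]
  110 → host 3  [load 250/400]
  220 → host 4 (new)  [load 220/400]
  70 → host 3  [load 320/400]
  60 → host 3  [load 380/400]
  230 → host 5 (new)  [load 230/400]
5 hosts opened.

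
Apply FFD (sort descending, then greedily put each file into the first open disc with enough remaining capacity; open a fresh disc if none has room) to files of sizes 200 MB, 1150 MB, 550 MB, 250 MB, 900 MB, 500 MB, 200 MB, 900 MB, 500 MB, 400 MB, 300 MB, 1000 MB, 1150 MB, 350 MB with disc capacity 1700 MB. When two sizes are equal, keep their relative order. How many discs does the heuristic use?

Sorted descending: 1150, 1150, 1000, 900, 900, 550, 500, 500, 400, 350, 300, 250, 200, 200.
  1150 → disc 1 (new)  [load 1150/1700]
  1150 → disc 2 (new)  [load 1150/1700]
  1000 → disc 3 (new)  [load 1000/1700]
  900 → disc 4 (new)  [load 900/1700]
  900 → disc 5 (new)  [load 900/1700]
  550 → disc 1  [load 1700/1700]
  500 → disc 2  [load 1650/1700]
  500 → disc 3  [load 1500/1700]
  400 → disc 4  [load 1300/1700]
  350 → disc 4  [load 1650/1700]
  300 → disc 5  [load 1200/1700]
  250 → disc 5  [load 1450/1700]
  200 → disc 3  [load 1700/1700]
  200 → disc 5  [load 1650/1700]
5 discs opened.

5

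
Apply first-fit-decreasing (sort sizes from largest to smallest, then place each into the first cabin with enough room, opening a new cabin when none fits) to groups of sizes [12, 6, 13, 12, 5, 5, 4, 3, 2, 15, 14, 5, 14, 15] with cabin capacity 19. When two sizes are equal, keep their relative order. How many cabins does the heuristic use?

7

Sorted descending: 15, 15, 14, 14, 13, 12, 12, 6, 5, 5, 5, 4, 3, 2.
  15 → cabin 1 (new)  [load 15/19]
  15 → cabin 2 (new)  [load 15/19]
  14 → cabin 3 (new)  [load 14/19]
  14 → cabin 4 (new)  [load 14/19]
  13 → cabin 5 (new)  [load 13/19]
  12 → cabin 6 (new)  [load 12/19]
  12 → cabin 7 (new)  [load 12/19]
  6 → cabin 5  [load 19/19]
  5 → cabin 3  [load 19/19]
  5 → cabin 4  [load 19/19]
  5 → cabin 6  [load 17/19]
  4 → cabin 1  [load 19/19]
  3 → cabin 2  [load 18/19]
  2 → cabin 6  [load 19/19]
7 cabins opened.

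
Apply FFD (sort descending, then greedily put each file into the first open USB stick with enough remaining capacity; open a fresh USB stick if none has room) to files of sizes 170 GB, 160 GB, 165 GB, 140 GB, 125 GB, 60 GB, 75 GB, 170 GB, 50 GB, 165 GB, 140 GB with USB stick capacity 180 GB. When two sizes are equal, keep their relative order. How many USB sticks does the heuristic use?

Sorted descending: 170, 170, 165, 165, 160, 140, 140, 125, 75, 60, 50.
  170 → USB stick 1 (new)  [load 170/180]
  170 → USB stick 2 (new)  [load 170/180]
  165 → USB stick 3 (new)  [load 165/180]
  165 → USB stick 4 (new)  [load 165/180]
  160 → USB stick 5 (new)  [load 160/180]
  140 → USB stick 6 (new)  [load 140/180]
  140 → USB stick 7 (new)  [load 140/180]
  125 → USB stick 8 (new)  [load 125/180]
  75 → USB stick 9 (new)  [load 75/180]
  60 → USB stick 9  [load 135/180]
  50 → USB stick 8  [load 175/180]
9 USB sticks opened.

9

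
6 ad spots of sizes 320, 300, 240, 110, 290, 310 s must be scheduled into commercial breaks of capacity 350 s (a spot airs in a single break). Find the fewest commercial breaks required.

5

Total = 320 + 310 + 300 + 290 + 240 + 110 = 1570 s.
Lower bound: ⌈1570/350⌉ = 5 commercial breaks.
A packing using 5 commercial breaks:
  break 1: 320 = 320
  break 2: 310 = 310
  break 3: 300 = 300
  break 4: 290 = 290
  break 5: 240 + 110 = 350
This matches the lower bound, so 5 is optimal.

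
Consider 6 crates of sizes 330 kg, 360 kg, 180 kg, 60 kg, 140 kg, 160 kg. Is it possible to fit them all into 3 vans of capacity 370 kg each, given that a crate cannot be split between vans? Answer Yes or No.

Total = 1230 kg; ⌈1230/370⌉ = 4.
At least 4 vans are required, but only 3 are allowed.

No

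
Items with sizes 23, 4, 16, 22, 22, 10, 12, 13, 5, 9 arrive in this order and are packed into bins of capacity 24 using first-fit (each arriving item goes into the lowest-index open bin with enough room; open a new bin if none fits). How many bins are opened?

7

  23 → bin 1 (new)  [load 23/24]
  4 → bin 2 (new)  [load 4/24]
  16 → bin 2  [load 20/24]
  22 → bin 3 (new)  [load 22/24]
  22 → bin 4 (new)  [load 22/24]
  10 → bin 5 (new)  [load 10/24]
  12 → bin 5  [load 22/24]
  13 → bin 6 (new)  [load 13/24]
  5 → bin 6  [load 18/24]
  9 → bin 7 (new)  [load 9/24]
7 bins opened.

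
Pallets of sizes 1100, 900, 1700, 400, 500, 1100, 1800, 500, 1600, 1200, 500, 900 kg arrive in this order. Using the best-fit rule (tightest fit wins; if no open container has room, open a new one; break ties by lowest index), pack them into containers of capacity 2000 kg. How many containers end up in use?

7

  1100 → container 1 (new)  [load 1100/2000]
  900 → container 1  [load 2000/2000]
  1700 → container 2 (new)  [load 1700/2000]
  400 → container 3 (new)  [load 400/2000]
  500 → container 3  [load 900/2000]
  1100 → container 3  [load 2000/2000]
  1800 → container 4 (new)  [load 1800/2000]
  500 → container 5 (new)  [load 500/2000]
  1600 → container 6 (new)  [load 1600/2000]
  1200 → container 5  [load 1700/2000]
  500 → container 7 (new)  [load 500/2000]
  900 → container 7  [load 1400/2000]
7 containers opened.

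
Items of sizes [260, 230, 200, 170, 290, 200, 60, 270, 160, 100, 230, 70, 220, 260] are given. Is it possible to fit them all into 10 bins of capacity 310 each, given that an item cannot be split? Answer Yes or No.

Total = 2720; ⌈2720/310⌉ = 9.
11 items each exceed half the capacity and cannot share a bin, forcing at least 11 bins.
At least 11 bins are required, but only 10 are allowed.

No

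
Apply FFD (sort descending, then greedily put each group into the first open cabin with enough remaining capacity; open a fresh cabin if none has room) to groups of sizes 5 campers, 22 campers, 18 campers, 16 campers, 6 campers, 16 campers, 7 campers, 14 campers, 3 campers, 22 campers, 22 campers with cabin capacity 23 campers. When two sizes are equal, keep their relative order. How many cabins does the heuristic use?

Sorted descending: 22, 22, 22, 18, 16, 16, 14, 7, 6, 5, 3.
  22 → cabin 1 (new)  [load 22/23]
  22 → cabin 2 (new)  [load 22/23]
  22 → cabin 3 (new)  [load 22/23]
  18 → cabin 4 (new)  [load 18/23]
  16 → cabin 5 (new)  [load 16/23]
  16 → cabin 6 (new)  [load 16/23]
  14 → cabin 7 (new)  [load 14/23]
  7 → cabin 5  [load 23/23]
  6 → cabin 6  [load 22/23]
  5 → cabin 4  [load 23/23]
  3 → cabin 7  [load 17/23]
7 cabins opened.

7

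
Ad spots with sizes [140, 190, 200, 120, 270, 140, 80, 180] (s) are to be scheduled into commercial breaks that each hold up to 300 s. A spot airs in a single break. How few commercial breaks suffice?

Total = 270 + 200 + 190 + 180 + 140 + 140 + 120 + 80 = 1320 s.
Lower bound: ⌈1320/300⌉ = 5 commercial breaks.
A packing using 5 commercial breaks:
  break 1: 270 = 270
  break 2: 200 + 80 = 280
  break 3: 190 = 190
  break 4: 180 + 120 = 300
  break 5: 140 + 140 = 280
This matches the lower bound, so 5 is optimal.

5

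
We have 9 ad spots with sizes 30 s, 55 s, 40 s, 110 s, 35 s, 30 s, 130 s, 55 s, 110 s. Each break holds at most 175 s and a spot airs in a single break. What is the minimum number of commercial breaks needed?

Total = 130 + 110 + 110 + 55 + 55 + 40 + 35 + 30 + 30 = 595 s.
Lower bound: ⌈595/175⌉ = 4 commercial breaks.
A packing using 4 commercial breaks:
  break 1: 130 + 40 = 170
  break 2: 110 + 55 = 165
  break 3: 110 + 55 = 165
  break 4: 35 + 30 + 30 = 95
This matches the lower bound, so 4 is optimal.

4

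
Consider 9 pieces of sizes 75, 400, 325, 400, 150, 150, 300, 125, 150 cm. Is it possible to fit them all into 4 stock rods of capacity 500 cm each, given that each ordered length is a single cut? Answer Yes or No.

Total = 2075 cm; ⌈2075/500⌉ = 5.
At least 5 stock rods are required, but only 4 are allowed.

No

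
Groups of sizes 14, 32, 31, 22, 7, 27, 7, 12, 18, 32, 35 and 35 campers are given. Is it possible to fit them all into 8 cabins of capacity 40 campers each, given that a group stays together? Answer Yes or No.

Yes

A valid assignment using 8 cabins:
  cabin 1: 35 = 35
  cabin 2: 35 = 35
  cabin 3: 32 + 7 = 39
  cabin 4: 32 + 7 = 39
  cabin 5: 31 = 31
  cabin 6: 27 + 12 = 39
  cabin 7: 22 + 18 = 40
  cabin 8: 14 = 14
Every load is within 40 campers, so 8 cabins suffice.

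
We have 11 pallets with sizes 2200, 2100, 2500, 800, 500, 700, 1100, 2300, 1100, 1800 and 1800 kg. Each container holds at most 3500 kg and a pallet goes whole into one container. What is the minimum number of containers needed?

6

Total = 2500 + 2300 + 2200 + 2100 + 1800 + 1800 + 1100 + 1100 + 800 + 700 + 500 = 16900 kg.
Lower bound: ⌈16900/3500⌉ = 5 containers.
Also, 6 pallets each exceed 1750 kg, and no two of those can share a container, so at least 6 containers are needed.
A packing using 6 containers:
  container 1: 2500 + 800 = 3300
  container 2: 2300 + 1100 = 3400
  container 3: 2200 + 1100 = 3300
  container 4: 2100 + 700 + 500 = 3300
  container 5: 1800 = 1800
  container 6: 1800 = 1800
This matches the lower bound, so 6 is optimal.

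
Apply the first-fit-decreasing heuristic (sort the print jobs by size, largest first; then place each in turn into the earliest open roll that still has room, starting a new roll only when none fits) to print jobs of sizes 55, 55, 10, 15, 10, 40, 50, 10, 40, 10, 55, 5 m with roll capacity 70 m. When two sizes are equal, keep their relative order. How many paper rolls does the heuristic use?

Sorted descending: 55, 55, 55, 50, 40, 40, 15, 10, 10, 10, 10, 5.
  55 → roll 1 (new)  [load 55/70]
  55 → roll 2 (new)  [load 55/70]
  55 → roll 3 (new)  [load 55/70]
  50 → roll 4 (new)  [load 50/70]
  40 → roll 5 (new)  [load 40/70]
  40 → roll 6 (new)  [load 40/70]
  15 → roll 1  [load 70/70]
  10 → roll 2  [load 65/70]
  10 → roll 3  [load 65/70]
  10 → roll 4  [load 60/70]
  10 → roll 4  [load 70/70]
  5 → roll 2  [load 70/70]
6 paper rolls opened.

6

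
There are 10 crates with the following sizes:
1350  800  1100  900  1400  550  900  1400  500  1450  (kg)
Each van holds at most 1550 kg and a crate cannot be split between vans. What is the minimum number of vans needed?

Total = 1450 + 1400 + 1400 + 1350 + 1100 + 900 + 900 + 800 + 550 + 500 = 10350 kg.
Lower bound: ⌈10350/1550⌉ = 7 vans.
Also, 8 crates each exceed 775 kg, and no two of those can share a van, so at least 8 vans are needed.
A packing using 8 vans:
  van 1: 1450 = 1450
  van 2: 1400 = 1400
  van 3: 1400 = 1400
  van 4: 1350 = 1350
  van 5: 1100 = 1100
  van 6: 900 + 550 = 1450
  van 7: 900 + 500 = 1400
  van 8: 800 = 800
This matches the lower bound, so 8 is optimal.

8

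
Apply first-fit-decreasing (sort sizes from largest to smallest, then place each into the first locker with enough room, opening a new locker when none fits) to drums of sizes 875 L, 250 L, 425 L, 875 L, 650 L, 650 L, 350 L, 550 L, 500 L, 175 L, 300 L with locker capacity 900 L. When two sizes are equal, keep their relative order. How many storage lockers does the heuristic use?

Sorted descending: 875, 875, 650, 650, 550, 500, 425, 350, 300, 250, 175.
  875 → locker 1 (new)  [load 875/900]
  875 → locker 2 (new)  [load 875/900]
  650 → locker 3 (new)  [load 650/900]
  650 → locker 4 (new)  [load 650/900]
  550 → locker 5 (new)  [load 550/900]
  500 → locker 6 (new)  [load 500/900]
  425 → locker 7 (new)  [load 425/900]
  350 → locker 5  [load 900/900]
  300 → locker 6  [load 800/900]
  250 → locker 3  [load 900/900]
  175 → locker 4  [load 825/900]
7 storage lockers opened.

7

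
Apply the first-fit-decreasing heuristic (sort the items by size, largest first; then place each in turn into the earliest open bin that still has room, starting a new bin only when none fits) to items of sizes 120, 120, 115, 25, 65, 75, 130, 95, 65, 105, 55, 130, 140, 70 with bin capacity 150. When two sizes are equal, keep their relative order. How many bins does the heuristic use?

Sorted descending: 140, 130, 130, 120, 120, 115, 105, 95, 75, 70, 65, 65, 55, 25.
  140 → bin 1 (new)  [load 140/150]
  130 → bin 2 (new)  [load 130/150]
  130 → bin 3 (new)  [load 130/150]
  120 → bin 4 (new)  [load 120/150]
  120 → bin 5 (new)  [load 120/150]
  115 → bin 6 (new)  [load 115/150]
  105 → bin 7 (new)  [load 105/150]
  95 → bin 8 (new)  [load 95/150]
  75 → bin 9 (new)  [load 75/150]
  70 → bin 9  [load 145/150]
  65 → bin 10 (new)  [load 65/150]
  65 → bin 10  [load 130/150]
  55 → bin 8  [load 150/150]
  25 → bin 4  [load 145/150]
10 bins opened.

10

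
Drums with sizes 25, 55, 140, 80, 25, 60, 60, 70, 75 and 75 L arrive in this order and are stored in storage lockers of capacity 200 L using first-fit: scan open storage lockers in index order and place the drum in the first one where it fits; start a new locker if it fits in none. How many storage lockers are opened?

4

  25 → locker 1 (new)  [load 25/200]
  55 → locker 1  [load 80/200]
  140 → locker 2 (new)  [load 140/200]
  80 → locker 1  [load 160/200]
  25 → locker 1  [load 185/200]
  60 → locker 2  [load 200/200]
  60 → locker 3 (new)  [load 60/200]
  70 → locker 3  [load 130/200]
  75 → locker 4 (new)  [load 75/200]
  75 → locker 4  [load 150/200]
4 storage lockers opened.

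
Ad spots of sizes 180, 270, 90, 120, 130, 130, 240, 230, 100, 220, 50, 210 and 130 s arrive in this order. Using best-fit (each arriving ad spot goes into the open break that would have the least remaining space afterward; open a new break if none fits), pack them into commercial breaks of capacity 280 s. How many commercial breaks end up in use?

9

  180 → break 1 (new)  [load 180/280]
  270 → break 2 (new)  [load 270/280]
  90 → break 1  [load 270/280]
  120 → break 3 (new)  [load 120/280]
  130 → break 3  [load 250/280]
  130 → break 4 (new)  [load 130/280]
  240 → break 5 (new)  [load 240/280]
  230 → break 6 (new)  [load 230/280]
  100 → break 4  [load 230/280]
  220 → break 7 (new)  [load 220/280]
  50 → break 4  [load 280/280]
  210 → break 8 (new)  [load 210/280]
  130 → break 9 (new)  [load 130/280]
9 commercial breaks opened.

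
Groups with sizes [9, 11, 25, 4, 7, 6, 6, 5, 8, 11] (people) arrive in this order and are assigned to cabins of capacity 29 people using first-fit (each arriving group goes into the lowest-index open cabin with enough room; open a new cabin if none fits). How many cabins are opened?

4

  9 → cabin 1 (new)  [load 9/29]
  11 → cabin 1  [load 20/29]
  25 → cabin 2 (new)  [load 25/29]
  4 → cabin 1  [load 24/29]
  7 → cabin 3 (new)  [load 7/29]
  6 → cabin 3  [load 13/29]
  6 → cabin 3  [load 19/29]
  5 → cabin 1  [load 29/29]
  8 → cabin 3  [load 27/29]
  11 → cabin 4 (new)  [load 11/29]
4 cabins opened.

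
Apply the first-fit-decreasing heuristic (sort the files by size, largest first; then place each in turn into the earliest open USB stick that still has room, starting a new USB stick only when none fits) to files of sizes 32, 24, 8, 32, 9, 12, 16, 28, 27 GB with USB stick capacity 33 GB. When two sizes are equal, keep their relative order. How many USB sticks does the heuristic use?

7

Sorted descending: 32, 32, 28, 27, 24, 16, 12, 9, 8.
  32 → USB stick 1 (new)  [load 32/33]
  32 → USB stick 2 (new)  [load 32/33]
  28 → USB stick 3 (new)  [load 28/33]
  27 → USB stick 4 (new)  [load 27/33]
  24 → USB stick 5 (new)  [load 24/33]
  16 → USB stick 6 (new)  [load 16/33]
  12 → USB stick 6  [load 28/33]
  9 → USB stick 5  [load 33/33]
  8 → USB stick 7 (new)  [load 8/33]
7 USB sticks opened.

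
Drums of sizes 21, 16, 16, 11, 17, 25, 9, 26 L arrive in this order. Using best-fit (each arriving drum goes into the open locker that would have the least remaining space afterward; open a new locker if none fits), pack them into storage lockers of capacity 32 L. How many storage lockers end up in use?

  21 → locker 1 (new)  [load 21/32]
  16 → locker 2 (new)  [load 16/32]
  16 → locker 2  [load 32/32]
  11 → locker 1  [load 32/32]
  17 → locker 3 (new)  [load 17/32]
  25 → locker 4 (new)  [load 25/32]
  9 → locker 3  [load 26/32]
  26 → locker 5 (new)  [load 26/32]
5 storage lockers opened.

5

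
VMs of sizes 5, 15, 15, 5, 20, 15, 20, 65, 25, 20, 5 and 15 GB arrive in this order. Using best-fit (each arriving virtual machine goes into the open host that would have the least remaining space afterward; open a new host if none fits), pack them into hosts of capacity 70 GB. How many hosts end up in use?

  5 → host 1 (new)  [load 5/70]
  15 → host 1  [load 20/70]
  15 → host 1  [load 35/70]
  5 → host 1  [load 40/70]
  20 → host 1  [load 60/70]
  15 → host 2 (new)  [load 15/70]
  20 → host 2  [load 35/70]
  65 → host 3 (new)  [load 65/70]
  25 → host 2  [load 60/70]
  20 → host 4 (new)  [load 20/70]
  5 → host 3  [load 70/70]
  15 → host 4  [load 35/70]
4 hosts opened.

4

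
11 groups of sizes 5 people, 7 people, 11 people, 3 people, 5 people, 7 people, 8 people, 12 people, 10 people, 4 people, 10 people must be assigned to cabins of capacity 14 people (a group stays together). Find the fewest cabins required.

7

Total = 12 + 11 + 10 + 10 + 8 + 7 + 7 + 5 + 5 + 4 + 3 = 82 people.
Lower bound: ⌈82/14⌉ = 6 cabins.
A packing using 7 cabins:
  cabin 1: 12 = 12
  cabin 2: 11 + 3 = 14
  cabin 3: 10 + 4 = 14
  cabin 4: 10 = 10
  cabin 5: 8 + 5 = 13
  cabin 6: 7 + 7 = 14
  cabin 7: 5 = 5
No arrangement into 6 cabins stays within capacity, so 7 is optimal.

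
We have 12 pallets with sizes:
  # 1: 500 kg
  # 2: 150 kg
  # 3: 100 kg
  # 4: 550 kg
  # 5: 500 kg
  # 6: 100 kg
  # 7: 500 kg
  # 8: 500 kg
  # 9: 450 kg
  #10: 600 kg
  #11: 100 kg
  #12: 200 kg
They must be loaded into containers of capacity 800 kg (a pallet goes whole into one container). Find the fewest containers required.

7

Total = 600 + 550 + 500 + 500 + 500 + 500 + 450 + 200 + 150 + 100 + 100 + 100 = 4250 kg.
Lower bound: ⌈4250/800⌉ = 6 containers.
Also, 7 pallets each exceed 400 kg, and no two of those can share a container, so at least 7 containers are needed.
A packing using 7 containers:
  container 1: 600 + 200 = 800
  container 2: 550 + 150 + 100 = 800
  container 3: 500 + 100 + 100 = 700
  container 4: 500 = 500
  container 5: 500 = 500
  container 6: 500 = 500
  container 7: 450 = 450
This matches the lower bound, so 7 is optimal.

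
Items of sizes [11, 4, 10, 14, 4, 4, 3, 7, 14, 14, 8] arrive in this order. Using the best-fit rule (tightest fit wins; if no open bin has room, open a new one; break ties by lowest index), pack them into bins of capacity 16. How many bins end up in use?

7

  11 → bin 1 (new)  [load 11/16]
  4 → bin 1  [load 15/16]
  10 → bin 2 (new)  [load 10/16]
  14 → bin 3 (new)  [load 14/16]
  4 → bin 2  [load 14/16]
  4 → bin 4 (new)  [load 4/16]
  3 → bin 4  [load 7/16]
  7 → bin 4  [load 14/16]
  14 → bin 5 (new)  [load 14/16]
  14 → bin 6 (new)  [load 14/16]
  8 → bin 7 (new)  [load 8/16]
7 bins opened.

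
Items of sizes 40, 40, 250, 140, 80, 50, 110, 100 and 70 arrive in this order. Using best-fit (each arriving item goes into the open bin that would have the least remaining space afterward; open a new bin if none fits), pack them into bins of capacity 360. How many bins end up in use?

  40 → bin 1 (new)  [load 40/360]
  40 → bin 1  [load 80/360]
  250 → bin 1  [load 330/360]
  140 → bin 2 (new)  [load 140/360]
  80 → bin 2  [load 220/360]
  50 → bin 2  [load 270/360]
  110 → bin 3 (new)  [load 110/360]
  100 → bin 3  [load 210/360]
  70 → bin 2  [load 340/360]
3 bins opened.

3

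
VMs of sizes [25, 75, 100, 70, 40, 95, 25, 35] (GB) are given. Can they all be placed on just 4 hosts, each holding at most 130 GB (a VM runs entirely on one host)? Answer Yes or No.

A valid assignment using 4 hosts:
  host 1: 100 + 25 = 125
  host 2: 95 + 35 = 130
  host 3: 75 + 40 = 115
  host 4: 70 + 25 = 95
Every load is within 130 GB, so 4 hosts suffice.

Yes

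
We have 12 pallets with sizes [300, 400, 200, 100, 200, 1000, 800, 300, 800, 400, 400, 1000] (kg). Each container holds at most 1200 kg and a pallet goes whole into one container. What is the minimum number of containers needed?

Total = 1000 + 1000 + 800 + 800 + 400 + 400 + 400 + 300 + 300 + 200 + 200 + 100 = 5900 kg.
Lower bound: ⌈5900/1200⌉ = 5 containers.
A packing using 5 containers:
  container 1: 1000 + 200 = 1200
  container 2: 1000 + 200 = 1200
  container 3: 800 + 400 = 1200
  container 4: 800 + 400 = 1200
  container 5: 400 + 300 + 300 + 100 = 1100
This matches the lower bound, so 5 is optimal.

5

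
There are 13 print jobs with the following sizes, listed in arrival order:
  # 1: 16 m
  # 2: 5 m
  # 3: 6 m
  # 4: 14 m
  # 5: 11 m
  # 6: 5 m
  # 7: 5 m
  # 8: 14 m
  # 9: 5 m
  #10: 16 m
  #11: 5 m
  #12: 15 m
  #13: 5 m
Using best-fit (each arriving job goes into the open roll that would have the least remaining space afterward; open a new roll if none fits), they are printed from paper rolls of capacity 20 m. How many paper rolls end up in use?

7

  16 → roll 1 (new)  [load 16/20]
  5 → roll 2 (new)  [load 5/20]
  6 → roll 2  [load 11/20]
  14 → roll 3 (new)  [load 14/20]
  11 → roll 4 (new)  [load 11/20]
  5 → roll 3  [load 19/20]
  5 → roll 2  [load 16/20]
  14 → roll 5 (new)  [load 14/20]
  5 → roll 5  [load 19/20]
  16 → roll 6 (new)  [load 16/20]
  5 → roll 4  [load 16/20]
  15 → roll 7 (new)  [load 15/20]
  5 → roll 7  [load 20/20]
7 paper rolls opened.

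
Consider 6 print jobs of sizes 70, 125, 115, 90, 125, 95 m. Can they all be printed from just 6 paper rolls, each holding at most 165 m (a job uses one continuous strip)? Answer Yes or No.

A valid assignment using 5 paper rolls:
  roll 1: 125 = 125
  roll 2: 125 = 125
  roll 3: 115 = 115
  roll 4: 95 + 70 = 165
  roll 5: 90 = 90
That uses only 5 ≤ 6, so 6 paper rolls are enough.

Yes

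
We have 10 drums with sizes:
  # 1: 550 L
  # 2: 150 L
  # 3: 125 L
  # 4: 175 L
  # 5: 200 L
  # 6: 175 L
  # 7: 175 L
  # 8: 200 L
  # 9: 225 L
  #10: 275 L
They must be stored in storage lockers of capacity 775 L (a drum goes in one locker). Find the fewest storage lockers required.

3

Total = 550 + 275 + 225 + 200 + 200 + 175 + 175 + 175 + 150 + 125 = 2250 L.
Lower bound: ⌈2250/775⌉ = 3 storage lockers.
A packing using 3 storage lockers:
  locker 1: 550 + 225 = 775
  locker 2: 275 + 200 + 175 + 125 = 775
  locker 3: 200 + 175 + 175 + 150 = 700
This matches the lower bound, so 3 is optimal.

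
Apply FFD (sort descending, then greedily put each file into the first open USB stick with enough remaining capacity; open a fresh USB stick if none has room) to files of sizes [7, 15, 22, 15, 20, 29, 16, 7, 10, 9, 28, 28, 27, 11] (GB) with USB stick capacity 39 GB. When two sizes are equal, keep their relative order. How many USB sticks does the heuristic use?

7

Sorted descending: 29, 28, 28, 27, 22, 20, 16, 15, 15, 11, 10, 9, 7, 7.
  29 → USB stick 1 (new)  [load 29/39]
  28 → USB stick 2 (new)  [load 28/39]
  28 → USB stick 3 (new)  [load 28/39]
  27 → USB stick 4 (new)  [load 27/39]
  22 → USB stick 5 (new)  [load 22/39]
  20 → USB stick 6 (new)  [load 20/39]
  16 → USB stick 5  [load 38/39]
  15 → USB stick 6  [load 35/39]
  15 → USB stick 7 (new)  [load 15/39]
  11 → USB stick 2  [load 39/39]
  10 → USB stick 1  [load 39/39]
  9 → USB stick 3  [load 37/39]
  7 → USB stick 4  [load 34/39]
  7 → USB stick 7  [load 22/39]
7 USB sticks opened.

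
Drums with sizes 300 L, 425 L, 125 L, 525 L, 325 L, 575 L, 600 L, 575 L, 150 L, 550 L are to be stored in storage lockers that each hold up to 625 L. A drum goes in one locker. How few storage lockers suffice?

8

Total = 600 + 575 + 575 + 550 + 525 + 425 + 325 + 300 + 150 + 125 = 4150 L.
Lower bound: ⌈4150/625⌉ = 7 storage lockers.
A packing using 8 storage lockers:
  locker 1: 600 = 600
  locker 2: 575 = 575
  locker 3: 575 = 575
  locker 4: 550 = 550
  locker 5: 525 = 525
  locker 6: 425 + 150 = 575
  locker 7: 325 + 300 = 625
  locker 8: 125 = 125
No arrangement into 7 storage lockers stays within capacity, so 8 is optimal.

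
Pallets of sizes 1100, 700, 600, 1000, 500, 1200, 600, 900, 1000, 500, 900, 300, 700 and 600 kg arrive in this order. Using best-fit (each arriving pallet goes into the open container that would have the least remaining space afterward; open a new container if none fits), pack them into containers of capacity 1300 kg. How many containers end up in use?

  1100 → container 1 (new)  [load 1100/1300]
  700 → container 2 (new)  [load 700/1300]
  600 → container 2  [load 1300/1300]
  1000 → container 3 (new)  [load 1000/1300]
  500 → container 4 (new)  [load 500/1300]
  1200 → container 5 (new)  [load 1200/1300]
  600 → container 4  [load 1100/1300]
  900 → container 6 (new)  [load 900/1300]
  1000 → container 7 (new)  [load 1000/1300]
  500 → container 8 (new)  [load 500/1300]
  900 → container 9 (new)  [load 900/1300]
  300 → container 3  [load 1300/1300]
  700 → container 8  [load 1200/1300]
  600 → container 10 (new)  [load 600/1300]
10 containers opened.

10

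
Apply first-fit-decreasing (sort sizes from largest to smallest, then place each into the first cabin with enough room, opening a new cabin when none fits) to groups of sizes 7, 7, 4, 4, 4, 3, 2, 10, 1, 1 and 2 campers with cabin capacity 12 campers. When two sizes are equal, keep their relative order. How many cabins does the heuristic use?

Sorted descending: 10, 7, 7, 4, 4, 4, 3, 2, 2, 1, 1.
  10 → cabin 1 (new)  [load 10/12]
  7 → cabin 2 (new)  [load 7/12]
  7 → cabin 3 (new)  [load 7/12]
  4 → cabin 2  [load 11/12]
  4 → cabin 3  [load 11/12]
  4 → cabin 4 (new)  [load 4/12]
  3 → cabin 4  [load 7/12]
  2 → cabin 1  [load 12/12]
  2 → cabin 4  [load 9/12]
  1 → cabin 2  [load 12/12]
  1 → cabin 3  [load 12/12]
4 cabins opened.

4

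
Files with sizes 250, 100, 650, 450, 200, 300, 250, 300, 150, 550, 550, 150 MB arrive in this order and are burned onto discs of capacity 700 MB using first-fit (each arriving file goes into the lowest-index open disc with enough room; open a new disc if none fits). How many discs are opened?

6

  250 → disc 1 (new)  [load 250/700]
  100 → disc 1  [load 350/700]
  650 → disc 2 (new)  [load 650/700]
  450 → disc 3 (new)  [load 450/700]
  200 → disc 1  [load 550/700]
  300 → disc 4 (new)  [load 300/700]
  250 → disc 3  [load 700/700]
  300 → disc 4  [load 600/700]
  150 → disc 1  [load 700/700]
  550 → disc 5 (new)  [load 550/700]
  550 → disc 6 (new)  [load 550/700]
  150 → disc 5  [load 700/700]
6 discs opened.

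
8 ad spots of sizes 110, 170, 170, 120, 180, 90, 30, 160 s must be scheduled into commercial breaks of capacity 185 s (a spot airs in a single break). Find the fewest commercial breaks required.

7

Total = 180 + 170 + 170 + 160 + 120 + 110 + 90 + 30 = 1030 s.
Lower bound: ⌈1030/185⌉ = 6 commercial breaks.
A packing using 7 commercial breaks:
  break 1: 180 = 180
  break 2: 170 = 170
  break 3: 170 = 170
  break 4: 160 = 160
  break 5: 120 + 30 = 150
  break 6: 110 = 110
  break 7: 90 = 90
No arrangement into 6 commercial breaks stays within capacity, so 7 is optimal.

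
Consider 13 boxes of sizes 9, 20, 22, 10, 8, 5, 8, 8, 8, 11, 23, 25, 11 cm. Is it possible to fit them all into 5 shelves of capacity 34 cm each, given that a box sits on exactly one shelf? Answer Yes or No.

Yes

A valid assignment using 5 shelves:
  shelf 1: 25 + 9 = 34
  shelf 2: 23 + 11 = 34
  shelf 3: 22 + 11 = 33
  shelf 4: 20 + 8 + 5 = 33
  shelf 5: 10 + 8 + 8 + 8 = 34
Every load is within 34 cm, so 5 shelves suffice.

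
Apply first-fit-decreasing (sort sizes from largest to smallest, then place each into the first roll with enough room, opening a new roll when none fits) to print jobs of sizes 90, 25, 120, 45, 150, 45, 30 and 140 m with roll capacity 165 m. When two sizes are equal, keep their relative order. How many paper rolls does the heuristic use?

4

Sorted descending: 150, 140, 120, 90, 45, 45, 30, 25.
  150 → roll 1 (new)  [load 150/165]
  140 → roll 2 (new)  [load 140/165]
  120 → roll 3 (new)  [load 120/165]
  90 → roll 4 (new)  [load 90/165]
  45 → roll 3  [load 165/165]
  45 → roll 4  [load 135/165]
  30 → roll 4  [load 165/165]
  25 → roll 2  [load 165/165]
4 paper rolls opened.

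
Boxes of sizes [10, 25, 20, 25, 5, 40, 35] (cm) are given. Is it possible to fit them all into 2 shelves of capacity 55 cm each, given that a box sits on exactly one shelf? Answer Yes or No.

Total = 160 cm; ⌈160/55⌉ = 3.
At least 3 shelves are required, but only 2 are allowed.

No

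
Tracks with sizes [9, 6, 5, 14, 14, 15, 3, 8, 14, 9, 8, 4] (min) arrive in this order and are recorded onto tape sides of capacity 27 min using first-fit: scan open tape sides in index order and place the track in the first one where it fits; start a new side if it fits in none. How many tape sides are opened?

5

  9 → side 1 (new)  [load 9/27]
  6 → side 1  [load 15/27]
  5 → side 1  [load 20/27]
  14 → side 2 (new)  [load 14/27]
  14 → side 3 (new)  [load 14/27]
  15 → side 4 (new)  [load 15/27]
  3 → side 1  [load 23/27]
  8 → side 2  [load 22/27]
  14 → side 5 (new)  [load 14/27]
  9 → side 3  [load 23/27]
  8 → side 4  [load 23/27]
  4 → side 1  [load 27/27]
5 tape sides opened.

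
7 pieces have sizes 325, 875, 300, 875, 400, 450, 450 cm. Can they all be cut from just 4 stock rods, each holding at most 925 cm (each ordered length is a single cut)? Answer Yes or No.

No

Total = 3675 cm; ⌈3675/925⌉ = 4.
The bound of 4 does not rule out 4, but exhaustive search shows no assignment into 4 stock rods of capacity 925 cm exists — the minimum is 5.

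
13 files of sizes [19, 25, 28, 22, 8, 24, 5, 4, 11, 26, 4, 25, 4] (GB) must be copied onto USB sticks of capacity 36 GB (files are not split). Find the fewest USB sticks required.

7

Total = 28 + 26 + 25 + 25 + 24 + 22 + 19 + 11 + 8 + 5 + 4 + 4 + 4 = 205 GB.
Lower bound: ⌈205/36⌉ = 6 USB sticks.
Also, 7 files each exceed 18 GB, and no two of those can share a USB stick, so at least 7 USB sticks are needed.
A packing using 7 USB sticks:
  USB stick 1: 28 + 8 = 36
  USB stick 2: 26 + 5 + 4 = 35
  USB stick 3: 25 + 11 = 36
  USB stick 4: 25 + 4 + 4 = 33
  USB stick 5: 24 = 24
  USB stick 6: 22 = 22
  USB stick 7: 19 = 19
This matches the lower bound, so 7 is optimal.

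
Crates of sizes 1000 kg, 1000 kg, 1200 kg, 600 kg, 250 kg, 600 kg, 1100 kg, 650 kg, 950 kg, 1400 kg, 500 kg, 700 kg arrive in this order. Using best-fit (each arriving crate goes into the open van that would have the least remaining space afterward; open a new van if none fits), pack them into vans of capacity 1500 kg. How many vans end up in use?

  1000 → van 1 (new)  [load 1000/1500]
  1000 → van 2 (new)  [load 1000/1500]
  1200 → van 3 (new)  [load 1200/1500]
  600 → van 4 (new)  [load 600/1500]
  250 → van 3  [load 1450/1500]
  600 → van 4  [load 1200/1500]
  1100 → van 5 (new)  [load 1100/1500]
  650 → van 6 (new)  [load 650/1500]
  950 → van 7 (new)  [load 950/1500]
  1400 → van 8 (new)  [load 1400/1500]
  500 → van 1  [load 1500/1500]
  700 → van 6  [load 1350/1500]
8 vans opened.

8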